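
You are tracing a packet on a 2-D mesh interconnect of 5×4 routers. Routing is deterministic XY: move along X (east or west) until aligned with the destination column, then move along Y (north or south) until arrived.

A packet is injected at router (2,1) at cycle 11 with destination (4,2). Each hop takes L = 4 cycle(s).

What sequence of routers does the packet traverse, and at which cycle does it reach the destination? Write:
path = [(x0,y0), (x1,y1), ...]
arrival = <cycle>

[0] x=2 y=1 t=11
[1] x=3 y=1 t=15 →E
[2] x=4 y=1 t=19 →E
[3] x=4 y=2 t=23 →N

path = [(2,1), (3,1), (4,1), (4,2)]
arrival = 23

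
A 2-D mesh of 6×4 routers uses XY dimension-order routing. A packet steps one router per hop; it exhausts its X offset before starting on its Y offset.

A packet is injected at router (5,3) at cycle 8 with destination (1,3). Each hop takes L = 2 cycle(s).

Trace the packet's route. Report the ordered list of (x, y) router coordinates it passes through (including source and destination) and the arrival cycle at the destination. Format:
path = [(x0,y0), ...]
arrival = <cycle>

path = [(5,3), (4,3), (3,3), (2,3), (1,3)]
arrival = 16

#0 — 5,3 | c8
#1 — 4,3 | c10 | W
#2 — 3,3 | c12 | W
#3 — 2,3 | c14 | W
#4 — 1,3 | c16 | W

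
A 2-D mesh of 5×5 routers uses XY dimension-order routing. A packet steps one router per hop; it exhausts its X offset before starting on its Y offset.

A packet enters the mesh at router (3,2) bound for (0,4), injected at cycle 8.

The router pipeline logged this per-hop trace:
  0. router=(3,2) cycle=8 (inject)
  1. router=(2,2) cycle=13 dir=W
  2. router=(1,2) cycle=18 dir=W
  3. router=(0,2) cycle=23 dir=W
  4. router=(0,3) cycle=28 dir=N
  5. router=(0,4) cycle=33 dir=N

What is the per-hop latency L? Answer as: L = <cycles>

L = 5

From hop 0 (8) to hop 1 (13): +5 cycles.
That increment is L by definition: L = 5.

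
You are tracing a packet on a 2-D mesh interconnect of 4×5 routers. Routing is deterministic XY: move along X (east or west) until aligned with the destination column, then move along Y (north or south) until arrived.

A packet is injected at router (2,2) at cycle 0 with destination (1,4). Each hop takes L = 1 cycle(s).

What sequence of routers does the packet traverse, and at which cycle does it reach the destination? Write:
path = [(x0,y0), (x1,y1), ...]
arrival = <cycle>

  0. router=(2,2) cycle=0 (inject)
  1. router=(1,2) cycle=1 dir=W
  2. router=(1,3) cycle=2 dir=N
  3. router=(1,4) cycle=3 dir=N

path = [(2,2), (1,2), (1,3), (1,4)]
arrival = 3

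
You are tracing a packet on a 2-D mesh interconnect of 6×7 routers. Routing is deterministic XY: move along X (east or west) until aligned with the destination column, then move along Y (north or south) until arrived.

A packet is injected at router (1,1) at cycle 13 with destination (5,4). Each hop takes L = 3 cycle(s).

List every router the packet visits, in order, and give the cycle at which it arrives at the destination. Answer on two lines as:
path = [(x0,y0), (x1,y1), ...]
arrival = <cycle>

#0 — 1,1 | c13
#1 — 2,1 | c16 | E
#2 — 3,1 | c19 | E
#3 — 4,1 | c22 | E
#4 — 5,1 | c25 | E
#5 — 5,2 | c28 | N
#6 — 5,3 | c31 | N
#7 — 5,4 | c34 | N

path = [(1,1), (2,1), (3,1), (4,1), (5,1), (5,2), (5,3), (5,4)]
arrival = 34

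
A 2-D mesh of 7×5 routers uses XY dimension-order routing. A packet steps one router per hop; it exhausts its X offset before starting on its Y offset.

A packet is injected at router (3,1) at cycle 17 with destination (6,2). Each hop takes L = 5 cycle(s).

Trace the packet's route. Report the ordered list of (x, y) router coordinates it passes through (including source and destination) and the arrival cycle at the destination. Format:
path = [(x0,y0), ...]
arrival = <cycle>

path = [(3,1), (4,1), (5,1), (6,1), (6,2)]
arrival = 37

#0 — 3,1 | c17
#1 — 4,1 | c22 | E
#2 — 5,1 | c27 | E
#3 — 6,1 | c32 | E
#4 — 6,2 | c37 | N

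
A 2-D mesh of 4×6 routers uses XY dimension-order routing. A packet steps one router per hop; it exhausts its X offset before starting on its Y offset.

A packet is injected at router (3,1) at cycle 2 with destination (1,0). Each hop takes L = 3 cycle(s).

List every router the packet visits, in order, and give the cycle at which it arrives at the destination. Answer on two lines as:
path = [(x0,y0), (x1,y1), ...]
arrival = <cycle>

path = [(3,1), (2,1), (1,1), (1,0)]
arrival = 11

[0] x=3 y=1 t=2
[1] x=2 y=1 t=5 →W
[2] x=1 y=1 t=8 →W
[3] x=1 y=0 t=11 →S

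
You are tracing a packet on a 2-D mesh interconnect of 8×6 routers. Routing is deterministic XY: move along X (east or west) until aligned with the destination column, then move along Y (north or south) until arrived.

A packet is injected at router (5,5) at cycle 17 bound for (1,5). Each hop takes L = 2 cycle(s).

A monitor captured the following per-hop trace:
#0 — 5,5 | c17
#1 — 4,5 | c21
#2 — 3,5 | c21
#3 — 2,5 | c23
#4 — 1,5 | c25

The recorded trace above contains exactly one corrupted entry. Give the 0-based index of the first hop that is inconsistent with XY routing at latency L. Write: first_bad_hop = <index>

  1: Δx=-1 Δy=+0 Δt=4 [BAD: Δcyc=4≠L]

first_bad_hop = 1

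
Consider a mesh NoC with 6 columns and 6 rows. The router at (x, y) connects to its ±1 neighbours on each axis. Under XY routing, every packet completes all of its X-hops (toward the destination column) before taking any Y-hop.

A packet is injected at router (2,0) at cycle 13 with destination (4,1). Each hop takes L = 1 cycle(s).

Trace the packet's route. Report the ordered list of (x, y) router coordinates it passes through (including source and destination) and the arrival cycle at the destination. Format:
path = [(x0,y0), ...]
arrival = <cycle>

#0 — 2,0 | c13
#1 — 3,0 | c14 | E
#2 — 4,0 | c15 | E
#3 — 4,1 | c16 | N

path = [(2,0), (3,0), (4,0), (4,1)]
arrival = 16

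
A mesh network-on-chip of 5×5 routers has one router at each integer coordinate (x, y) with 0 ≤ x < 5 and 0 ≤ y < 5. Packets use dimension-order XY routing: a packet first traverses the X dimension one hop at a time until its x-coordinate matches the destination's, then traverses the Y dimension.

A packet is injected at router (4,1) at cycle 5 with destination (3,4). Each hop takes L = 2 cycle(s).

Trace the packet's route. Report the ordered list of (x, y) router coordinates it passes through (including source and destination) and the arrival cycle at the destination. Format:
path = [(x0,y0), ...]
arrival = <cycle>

path = [(4,1), (3,1), (3,2), (3,3), (3,4)]
arrival = 13

#0 — 4,1 | c5
#1 — 3,1 | c7 | W
#2 — 3,2 | c9 | N
#3 — 3,3 | c11 | N
#4 — 3,4 | c13 | N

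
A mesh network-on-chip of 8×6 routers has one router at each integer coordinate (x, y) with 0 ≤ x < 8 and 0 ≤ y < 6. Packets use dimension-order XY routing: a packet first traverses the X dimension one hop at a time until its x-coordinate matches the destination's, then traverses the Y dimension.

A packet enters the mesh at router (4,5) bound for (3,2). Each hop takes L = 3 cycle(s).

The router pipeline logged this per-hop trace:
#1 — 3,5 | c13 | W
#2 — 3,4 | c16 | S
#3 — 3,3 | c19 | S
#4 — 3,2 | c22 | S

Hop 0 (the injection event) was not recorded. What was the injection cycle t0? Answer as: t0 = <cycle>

cyc[1] = 13 and cyc[k] = t0 + k·L for every k.
So t0 = 13 − 1·3 = 10.

t0 = 10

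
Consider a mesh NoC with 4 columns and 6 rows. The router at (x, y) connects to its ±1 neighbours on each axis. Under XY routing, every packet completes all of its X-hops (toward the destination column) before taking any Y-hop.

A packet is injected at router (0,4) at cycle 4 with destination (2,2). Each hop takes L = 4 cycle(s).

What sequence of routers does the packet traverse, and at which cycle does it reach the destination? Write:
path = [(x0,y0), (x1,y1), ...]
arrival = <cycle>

path = [(0,4), (1,4), (2,4), (2,3), (2,2)]
arrival = 20

#0 — 0,4 | c4
#1 — 1,4 | c8 | E
#2 — 2,4 | c12 | E
#3 — 2,3 | c16 | S
#4 — 2,2 | c20 | S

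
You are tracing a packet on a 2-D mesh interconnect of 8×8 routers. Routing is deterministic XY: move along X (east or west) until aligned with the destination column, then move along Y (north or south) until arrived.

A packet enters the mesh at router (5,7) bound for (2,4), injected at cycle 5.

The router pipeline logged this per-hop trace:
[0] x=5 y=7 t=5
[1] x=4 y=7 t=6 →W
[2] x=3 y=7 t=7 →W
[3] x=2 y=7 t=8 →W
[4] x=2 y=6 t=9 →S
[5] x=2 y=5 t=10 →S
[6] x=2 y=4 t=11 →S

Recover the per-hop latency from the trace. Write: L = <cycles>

L = 1

cyc[1] − cyc[0] = 6 − 5 = 1.
One hop costs L cycles, so L = 1.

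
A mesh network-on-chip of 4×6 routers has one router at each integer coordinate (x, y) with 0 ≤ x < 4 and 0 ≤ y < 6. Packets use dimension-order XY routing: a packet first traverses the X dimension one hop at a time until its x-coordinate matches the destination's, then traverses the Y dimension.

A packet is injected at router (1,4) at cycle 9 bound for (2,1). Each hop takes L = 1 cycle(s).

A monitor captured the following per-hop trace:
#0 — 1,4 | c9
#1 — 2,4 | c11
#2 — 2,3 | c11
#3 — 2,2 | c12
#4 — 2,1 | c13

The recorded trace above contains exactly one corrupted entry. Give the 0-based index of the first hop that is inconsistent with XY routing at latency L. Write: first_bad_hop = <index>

first_bad_hop = 1

check 1→ d=(1,0) cyc+2: BAD: Δcyc=2≠L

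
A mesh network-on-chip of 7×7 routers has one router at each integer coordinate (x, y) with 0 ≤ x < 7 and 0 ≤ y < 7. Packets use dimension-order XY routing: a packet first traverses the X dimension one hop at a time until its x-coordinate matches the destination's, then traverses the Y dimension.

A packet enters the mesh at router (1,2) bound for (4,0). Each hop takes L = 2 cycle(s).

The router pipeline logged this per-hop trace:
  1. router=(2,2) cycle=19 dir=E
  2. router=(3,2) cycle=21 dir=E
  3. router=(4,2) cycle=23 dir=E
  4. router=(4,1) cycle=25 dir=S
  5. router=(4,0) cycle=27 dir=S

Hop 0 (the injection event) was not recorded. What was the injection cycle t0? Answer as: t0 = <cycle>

The first recorded entry is hop 1 at cycle 19.
Therefore t0 = 19 − L = 17.

t0 = 17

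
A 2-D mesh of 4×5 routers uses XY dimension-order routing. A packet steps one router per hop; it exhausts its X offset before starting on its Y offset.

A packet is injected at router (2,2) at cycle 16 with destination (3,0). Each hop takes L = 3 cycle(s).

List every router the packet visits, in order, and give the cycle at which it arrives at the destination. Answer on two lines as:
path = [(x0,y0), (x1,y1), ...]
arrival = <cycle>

path = [(2,2), (3,2), (3,1), (3,0)]
arrival = 25

  0. router=(2,2) cycle=16 (inject)
  1. router=(3,2) cycle=19 dir=E
  2. router=(3,1) cycle=22 dir=S
  3. router=(3,0) cycle=25 dir=S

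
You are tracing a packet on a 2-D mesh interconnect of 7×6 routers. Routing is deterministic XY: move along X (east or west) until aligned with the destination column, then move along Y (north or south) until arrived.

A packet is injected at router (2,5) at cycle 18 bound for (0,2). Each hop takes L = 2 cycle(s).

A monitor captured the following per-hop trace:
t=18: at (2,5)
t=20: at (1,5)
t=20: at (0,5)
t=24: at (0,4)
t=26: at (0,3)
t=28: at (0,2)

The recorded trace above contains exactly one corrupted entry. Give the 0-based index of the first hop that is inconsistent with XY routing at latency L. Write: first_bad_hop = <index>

check 1→ d=(-1,0) cyc+2: ok
check 2→ d=(-1,0) cyc+0: BAD: Δcyc=0≠L

first_bad_hop = 2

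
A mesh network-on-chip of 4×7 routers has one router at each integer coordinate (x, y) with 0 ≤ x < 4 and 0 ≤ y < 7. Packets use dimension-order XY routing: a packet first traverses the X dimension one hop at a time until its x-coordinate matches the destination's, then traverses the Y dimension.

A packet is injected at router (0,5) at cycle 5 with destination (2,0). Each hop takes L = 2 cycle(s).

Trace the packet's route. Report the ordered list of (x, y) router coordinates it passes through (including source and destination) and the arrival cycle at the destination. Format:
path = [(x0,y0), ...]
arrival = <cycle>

path = [(0,5), (1,5), (2,5), (2,4), (2,3), (2,2), (2,1), (2,0)]
arrival = 19

hop 0: (0,5) @ cyc 5
hop 1: (1,5) @ cyc 7  [E]
hop 2: (2,5) @ cyc 9  [E]
hop 3: (2,4) @ cyc 11  [S]
hop 4: (2,3) @ cyc 13  [S]
hop 5: (2,2) @ cyc 15  [S]
hop 6: (2,1) @ cyc 17  [S]
hop 7: (2,0) @ cyc 19  [S]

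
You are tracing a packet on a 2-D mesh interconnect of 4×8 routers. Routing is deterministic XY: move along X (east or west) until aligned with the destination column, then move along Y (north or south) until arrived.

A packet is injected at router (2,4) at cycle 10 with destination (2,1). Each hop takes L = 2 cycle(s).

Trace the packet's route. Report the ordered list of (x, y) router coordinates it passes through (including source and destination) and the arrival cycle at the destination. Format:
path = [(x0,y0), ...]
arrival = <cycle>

src (2,4)  cyc=10
S→(2,3)  cyc=12
S→(2,2)  cyc=14
S→(2,1)  cyc=16

path = [(2,4), (2,3), (2,2), (2,1)]
arrival = 16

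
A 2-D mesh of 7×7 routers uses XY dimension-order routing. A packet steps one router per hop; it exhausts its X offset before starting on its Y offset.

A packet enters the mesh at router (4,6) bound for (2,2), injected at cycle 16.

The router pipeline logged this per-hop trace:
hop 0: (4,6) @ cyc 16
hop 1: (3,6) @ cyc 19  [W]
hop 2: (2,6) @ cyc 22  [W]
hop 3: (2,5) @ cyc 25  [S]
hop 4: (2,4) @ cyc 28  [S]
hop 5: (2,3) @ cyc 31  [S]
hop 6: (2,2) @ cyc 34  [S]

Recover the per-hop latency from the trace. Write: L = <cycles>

L = 3

Between hops 0 and 1 the cycle counter advances 19 − 16 = 3.
That increment is L by definition: L = 3.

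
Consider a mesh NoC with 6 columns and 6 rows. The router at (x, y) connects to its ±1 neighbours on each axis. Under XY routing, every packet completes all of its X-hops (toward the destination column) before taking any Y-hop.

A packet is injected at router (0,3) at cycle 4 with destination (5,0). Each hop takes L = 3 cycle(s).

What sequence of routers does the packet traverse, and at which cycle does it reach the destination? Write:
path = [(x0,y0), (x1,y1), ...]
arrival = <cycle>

hop 0: (0,3) @ cyc 4
hop 1: (1,3) @ cyc 7  [E]
hop 2: (2,3) @ cyc 10  [E]
hop 3: (3,3) @ cyc 13  [E]
hop 4: (4,3) @ cyc 16  [E]
hop 5: (5,3) @ cyc 19  [E]
hop 6: (5,2) @ cyc 22  [S]
hop 7: (5,1) @ cyc 25  [S]
hop 8: (5,0) @ cyc 28  [S]

path = [(0,3), (1,3), (2,3), (3,3), (4,3), (5,3), (5,2), (5,1), (5,0)]
arrival = 28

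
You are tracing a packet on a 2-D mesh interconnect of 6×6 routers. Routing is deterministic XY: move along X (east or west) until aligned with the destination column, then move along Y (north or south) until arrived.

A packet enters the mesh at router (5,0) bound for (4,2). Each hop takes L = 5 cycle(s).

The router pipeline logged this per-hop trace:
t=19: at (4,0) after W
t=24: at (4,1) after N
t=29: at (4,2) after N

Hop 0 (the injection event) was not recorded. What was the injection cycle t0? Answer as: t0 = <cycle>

t0 = 14

cyc[1] = 19 and cyc[k] = t0 + k·L for every k.
Therefore t0 = 19 − L = 14.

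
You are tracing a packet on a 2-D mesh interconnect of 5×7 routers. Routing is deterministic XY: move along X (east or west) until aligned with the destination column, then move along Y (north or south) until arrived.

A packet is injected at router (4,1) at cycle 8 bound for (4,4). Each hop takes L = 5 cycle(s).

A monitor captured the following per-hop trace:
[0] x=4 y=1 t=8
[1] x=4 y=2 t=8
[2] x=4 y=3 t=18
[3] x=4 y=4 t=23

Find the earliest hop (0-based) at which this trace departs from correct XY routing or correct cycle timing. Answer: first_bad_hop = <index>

first_bad_hop = 1

hop 1: step (+0,+1), +0 cyc — BAD: Δcyc=0≠L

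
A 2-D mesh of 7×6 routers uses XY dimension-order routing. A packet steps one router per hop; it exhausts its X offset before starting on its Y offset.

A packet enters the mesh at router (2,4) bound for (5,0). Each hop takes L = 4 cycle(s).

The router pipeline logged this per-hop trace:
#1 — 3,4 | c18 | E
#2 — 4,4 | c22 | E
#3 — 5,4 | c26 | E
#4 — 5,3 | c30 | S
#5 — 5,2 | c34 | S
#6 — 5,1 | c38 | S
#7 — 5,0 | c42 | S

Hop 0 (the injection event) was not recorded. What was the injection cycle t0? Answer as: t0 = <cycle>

t0 = 14

At hop 1 the cycle is 18; in general cyc_k = t0 + kL.
t0 = cyc[1] − L = 18 − 4 = 14.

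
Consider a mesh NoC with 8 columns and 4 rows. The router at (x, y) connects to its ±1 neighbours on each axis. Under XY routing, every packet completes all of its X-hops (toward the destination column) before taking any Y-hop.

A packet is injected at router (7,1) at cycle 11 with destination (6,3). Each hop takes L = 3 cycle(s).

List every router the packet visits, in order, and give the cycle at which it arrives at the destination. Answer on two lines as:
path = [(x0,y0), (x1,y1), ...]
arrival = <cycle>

  0. router=(7,1) cycle=11 (inject)
  1. router=(6,1) cycle=14 dir=W
  2. router=(6,2) cycle=17 dir=N
  3. router=(6,3) cycle=20 dir=N

path = [(7,1), (6,1), (6,2), (6,3)]
arrival = 20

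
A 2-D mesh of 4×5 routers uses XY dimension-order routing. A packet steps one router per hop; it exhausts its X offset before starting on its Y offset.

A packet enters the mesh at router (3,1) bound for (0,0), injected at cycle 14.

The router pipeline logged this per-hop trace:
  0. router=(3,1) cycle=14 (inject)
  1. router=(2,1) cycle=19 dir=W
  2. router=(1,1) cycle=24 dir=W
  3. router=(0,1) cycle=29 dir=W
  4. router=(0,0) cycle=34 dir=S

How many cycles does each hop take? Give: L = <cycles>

L = 5

cyc[1] − cyc[0] = 19 − 14 = 5.
That increment is L by definition: L = 5.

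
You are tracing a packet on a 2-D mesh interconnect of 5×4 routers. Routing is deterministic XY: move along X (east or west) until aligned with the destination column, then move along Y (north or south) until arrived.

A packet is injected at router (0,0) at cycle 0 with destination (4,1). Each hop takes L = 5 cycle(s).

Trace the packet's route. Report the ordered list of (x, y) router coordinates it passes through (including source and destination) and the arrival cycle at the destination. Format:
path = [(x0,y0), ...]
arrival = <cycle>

hop 0: (0,0) @ cyc 0
hop 1: (1,0) @ cyc 5  [E]
hop 2: (2,0) @ cyc 10  [E]
hop 3: (3,0) @ cyc 15  [E]
hop 4: (4,0) @ cyc 20  [E]
hop 5: (4,1) @ cyc 25  [N]

path = [(0,0), (1,0), (2,0), (3,0), (4,0), (4,1)]
arrival = 25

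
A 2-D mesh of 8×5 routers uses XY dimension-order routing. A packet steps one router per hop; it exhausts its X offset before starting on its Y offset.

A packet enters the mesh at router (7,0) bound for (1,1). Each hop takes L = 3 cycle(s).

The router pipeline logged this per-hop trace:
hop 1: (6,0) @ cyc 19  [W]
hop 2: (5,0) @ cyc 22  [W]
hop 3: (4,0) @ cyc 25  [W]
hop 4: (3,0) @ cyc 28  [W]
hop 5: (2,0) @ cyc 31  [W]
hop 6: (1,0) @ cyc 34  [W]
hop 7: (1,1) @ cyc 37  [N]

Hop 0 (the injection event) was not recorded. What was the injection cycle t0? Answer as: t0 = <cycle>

t0 = 16

cyc[1] = 19 and cyc[k] = t0 + k·L for every k.
t0 = cyc[1] − L = 19 − 3 = 16.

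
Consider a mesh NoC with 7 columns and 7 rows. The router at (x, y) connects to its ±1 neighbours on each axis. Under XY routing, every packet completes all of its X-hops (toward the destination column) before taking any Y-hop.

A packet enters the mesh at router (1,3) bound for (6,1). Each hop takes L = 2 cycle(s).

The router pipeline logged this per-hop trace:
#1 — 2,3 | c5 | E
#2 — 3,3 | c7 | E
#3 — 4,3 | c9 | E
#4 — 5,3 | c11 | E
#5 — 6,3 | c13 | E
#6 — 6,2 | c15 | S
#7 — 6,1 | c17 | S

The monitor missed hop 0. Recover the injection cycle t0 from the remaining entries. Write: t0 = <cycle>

t0 = 3

The first recorded entry is hop 1 at cycle 5.
Subtract one hop: t0 = 5 − 2 = 3.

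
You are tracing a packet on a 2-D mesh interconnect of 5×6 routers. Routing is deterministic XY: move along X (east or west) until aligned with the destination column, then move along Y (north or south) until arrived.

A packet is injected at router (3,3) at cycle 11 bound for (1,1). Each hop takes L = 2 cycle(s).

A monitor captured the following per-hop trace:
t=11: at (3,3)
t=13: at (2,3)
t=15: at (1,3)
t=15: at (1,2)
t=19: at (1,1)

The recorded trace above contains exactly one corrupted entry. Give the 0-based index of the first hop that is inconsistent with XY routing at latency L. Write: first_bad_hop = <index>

check 1→ d=(-1,0) cyc+2: ok
check 2→ d=(-1,0) cyc+2: ok
check 3→ d=(0,-1) cyc+0: BAD: Δcyc=0≠L

first_bad_hop = 3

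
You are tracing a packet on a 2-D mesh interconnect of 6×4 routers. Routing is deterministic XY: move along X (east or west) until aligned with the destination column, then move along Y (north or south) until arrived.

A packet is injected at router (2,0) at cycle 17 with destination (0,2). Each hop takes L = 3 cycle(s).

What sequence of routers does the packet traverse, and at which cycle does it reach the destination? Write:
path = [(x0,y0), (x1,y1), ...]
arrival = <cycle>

path = [(2,0), (1,0), (0,0), (0,1), (0,2)]
arrival = 29

#0 — 2,0 | c17
#1 — 1,0 | c20 | W
#2 — 0,0 | c23 | W
#3 — 0,1 | c26 | N
#4 — 0,2 | c29 | N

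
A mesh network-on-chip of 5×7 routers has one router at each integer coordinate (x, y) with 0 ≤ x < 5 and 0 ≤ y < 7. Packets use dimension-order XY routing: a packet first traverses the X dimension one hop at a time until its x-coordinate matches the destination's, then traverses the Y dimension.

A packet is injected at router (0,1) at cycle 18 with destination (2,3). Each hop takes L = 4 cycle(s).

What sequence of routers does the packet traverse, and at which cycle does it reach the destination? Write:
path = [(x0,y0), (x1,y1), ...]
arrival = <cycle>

path = [(0,1), (1,1), (2,1), (2,2), (2,3)]
arrival = 34

[0] x=0 y=1 t=18
[1] x=1 y=1 t=22 →E
[2] x=2 y=1 t=26 →E
[3] x=2 y=2 t=30 →N
[4] x=2 y=3 t=34 →N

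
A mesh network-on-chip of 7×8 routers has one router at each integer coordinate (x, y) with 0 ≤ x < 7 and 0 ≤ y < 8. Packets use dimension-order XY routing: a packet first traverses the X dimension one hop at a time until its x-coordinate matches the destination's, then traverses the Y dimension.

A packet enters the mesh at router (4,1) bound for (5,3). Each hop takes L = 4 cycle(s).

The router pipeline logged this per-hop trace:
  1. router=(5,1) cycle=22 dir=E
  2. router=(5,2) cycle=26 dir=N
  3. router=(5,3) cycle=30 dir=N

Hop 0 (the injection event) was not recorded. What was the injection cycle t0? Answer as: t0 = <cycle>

cyc[1] = 22 and cyc[k] = t0 + k·L for every k.
Subtract one hop: t0 = 22 − 4 = 18.

t0 = 18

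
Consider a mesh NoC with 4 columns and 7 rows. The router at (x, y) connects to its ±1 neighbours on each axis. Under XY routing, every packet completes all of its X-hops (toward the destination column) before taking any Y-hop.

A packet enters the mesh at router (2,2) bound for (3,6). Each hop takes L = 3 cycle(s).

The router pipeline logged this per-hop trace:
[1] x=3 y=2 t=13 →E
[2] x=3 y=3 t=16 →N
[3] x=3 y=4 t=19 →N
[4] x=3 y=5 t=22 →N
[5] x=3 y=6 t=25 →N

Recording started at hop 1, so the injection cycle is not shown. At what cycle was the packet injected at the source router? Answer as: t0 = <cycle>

t0 = 10

The first recorded entry is hop 1 at cycle 13.
Therefore t0 = 13 − L = 10.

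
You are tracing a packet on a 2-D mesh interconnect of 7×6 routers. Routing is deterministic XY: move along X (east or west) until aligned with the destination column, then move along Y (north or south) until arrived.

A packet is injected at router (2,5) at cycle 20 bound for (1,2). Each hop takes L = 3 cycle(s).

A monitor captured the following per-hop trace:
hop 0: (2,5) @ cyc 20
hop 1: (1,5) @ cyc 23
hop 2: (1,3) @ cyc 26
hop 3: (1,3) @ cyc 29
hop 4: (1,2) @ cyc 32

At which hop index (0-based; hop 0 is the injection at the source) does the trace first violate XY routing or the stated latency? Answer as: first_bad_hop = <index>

first_bad_hop = 2

[1] (-1,+0) / 3c ⇒ ok
[2] (+0,-2) / 3c ⇒ BAD: non-unit step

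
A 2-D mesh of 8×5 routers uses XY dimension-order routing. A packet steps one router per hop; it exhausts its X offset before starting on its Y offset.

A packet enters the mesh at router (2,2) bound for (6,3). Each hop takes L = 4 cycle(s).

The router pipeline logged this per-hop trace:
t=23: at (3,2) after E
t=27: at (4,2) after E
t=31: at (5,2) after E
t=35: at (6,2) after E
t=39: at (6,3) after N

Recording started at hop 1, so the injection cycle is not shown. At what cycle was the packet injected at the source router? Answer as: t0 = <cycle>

Hop 1 reached at cycle 23; hop k is at t0 + k·L.
So t0 = 23 − 1·4 = 19.

t0 = 19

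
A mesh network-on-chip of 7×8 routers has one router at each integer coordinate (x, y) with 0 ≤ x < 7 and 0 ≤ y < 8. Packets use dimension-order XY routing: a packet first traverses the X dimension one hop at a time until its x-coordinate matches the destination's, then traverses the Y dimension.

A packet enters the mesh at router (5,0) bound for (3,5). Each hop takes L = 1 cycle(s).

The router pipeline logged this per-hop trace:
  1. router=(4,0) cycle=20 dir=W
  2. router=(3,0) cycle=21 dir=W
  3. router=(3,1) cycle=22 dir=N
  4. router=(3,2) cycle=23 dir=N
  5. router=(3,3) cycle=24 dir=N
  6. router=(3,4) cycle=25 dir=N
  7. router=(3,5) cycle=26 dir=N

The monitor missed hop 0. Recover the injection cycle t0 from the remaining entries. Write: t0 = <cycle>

t0 = 19

Hop 1 reached at cycle 20; hop k is at t0 + k·L.
t0 = cyc[1] − L = 20 − 1 = 19.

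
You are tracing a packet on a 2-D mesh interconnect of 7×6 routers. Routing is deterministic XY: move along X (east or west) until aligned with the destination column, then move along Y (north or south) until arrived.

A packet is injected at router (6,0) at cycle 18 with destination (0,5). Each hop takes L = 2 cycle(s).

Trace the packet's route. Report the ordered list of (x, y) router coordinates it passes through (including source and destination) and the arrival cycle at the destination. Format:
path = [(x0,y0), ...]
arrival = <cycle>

path = [(6,0), (5,0), (4,0), (3,0), (2,0), (1,0), (0,0), (0,1), (0,2), (0,3), (0,4), (0,5)]
arrival = 40

[0] x=6 y=0 t=18
[1] x=5 y=0 t=20 →W
[2] x=4 y=0 t=22 →W
[3] x=3 y=0 t=24 →W
[4] x=2 y=0 t=26 →W
[5] x=1 y=0 t=28 →W
[6] x=0 y=0 t=30 →W
[7] x=0 y=1 t=32 →N
[8] x=0 y=2 t=34 →N
[9] x=0 y=3 t=36 →N
[10] x=0 y=4 t=38 →N
[11] x=0 y=5 t=40 →N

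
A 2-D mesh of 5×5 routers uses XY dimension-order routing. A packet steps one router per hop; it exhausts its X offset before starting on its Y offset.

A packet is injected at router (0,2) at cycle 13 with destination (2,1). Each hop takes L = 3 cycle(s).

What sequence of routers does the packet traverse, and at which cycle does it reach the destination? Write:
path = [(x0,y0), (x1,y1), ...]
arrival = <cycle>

path = [(0,2), (1,2), (2,2), (2,1)]
arrival = 22

[0] x=0 y=2 t=13
[1] x=1 y=2 t=16 →E
[2] x=2 y=2 t=19 →E
[3] x=2 y=1 t=22 →S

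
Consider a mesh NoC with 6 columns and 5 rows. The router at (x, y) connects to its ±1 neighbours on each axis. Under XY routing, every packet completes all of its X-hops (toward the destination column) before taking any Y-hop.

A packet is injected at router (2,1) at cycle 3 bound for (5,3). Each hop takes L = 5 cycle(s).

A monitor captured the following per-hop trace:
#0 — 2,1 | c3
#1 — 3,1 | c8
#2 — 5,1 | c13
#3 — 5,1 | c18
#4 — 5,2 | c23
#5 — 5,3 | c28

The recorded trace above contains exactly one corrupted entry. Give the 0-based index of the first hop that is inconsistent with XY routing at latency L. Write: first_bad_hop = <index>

check 1→ d=(1,0) cyc+5: ok
check 2→ d=(2,0) cyc+5: BAD: non-unit step

first_bad_hop = 2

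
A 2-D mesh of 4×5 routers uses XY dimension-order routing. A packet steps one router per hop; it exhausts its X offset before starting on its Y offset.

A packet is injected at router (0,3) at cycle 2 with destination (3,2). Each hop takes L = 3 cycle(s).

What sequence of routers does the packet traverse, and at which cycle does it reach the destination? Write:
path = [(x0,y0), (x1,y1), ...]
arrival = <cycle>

path = [(0,3), (1,3), (2,3), (3,3), (3,2)]
arrival = 14

hop 0: (0,3) @ cyc 2
hop 1: (1,3) @ cyc 5  [E]
hop 2: (2,3) @ cyc 8  [E]
hop 3: (3,3) @ cyc 11  [E]
hop 4: (3,2) @ cyc 14  [S]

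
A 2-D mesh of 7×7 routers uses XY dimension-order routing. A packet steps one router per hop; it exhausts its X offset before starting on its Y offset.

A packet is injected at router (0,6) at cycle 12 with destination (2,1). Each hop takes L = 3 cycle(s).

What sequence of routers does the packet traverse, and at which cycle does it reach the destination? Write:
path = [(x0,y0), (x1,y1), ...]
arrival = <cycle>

path = [(0,6), (1,6), (2,6), (2,5), (2,4), (2,3), (2,2), (2,1)]
arrival = 33

hop 0: (0,6) @ cyc 12
hop 1: (1,6) @ cyc 15  [E]
hop 2: (2,6) @ cyc 18  [E]
hop 3: (2,5) @ cyc 21  [S]
hop 4: (2,4) @ cyc 24  [S]
hop 5: (2,3) @ cyc 27  [S]
hop 6: (2,2) @ cyc 30  [S]
hop 7: (2,1) @ cyc 33  [S]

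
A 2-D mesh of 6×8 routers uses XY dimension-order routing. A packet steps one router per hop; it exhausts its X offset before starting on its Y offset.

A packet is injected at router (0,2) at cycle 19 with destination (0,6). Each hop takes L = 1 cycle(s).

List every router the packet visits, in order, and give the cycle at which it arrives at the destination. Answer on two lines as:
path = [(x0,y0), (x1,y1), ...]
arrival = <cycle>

path = [(0,2), (0,3), (0,4), (0,5), (0,6)]
arrival = 23

hop 0: (0,2) @ cyc 19
hop 1: (0,3) @ cyc 20  [N]
hop 2: (0,4) @ cyc 21  [N]
hop 3: (0,5) @ cyc 22  [N]
hop 4: (0,6) @ cyc 23  [N]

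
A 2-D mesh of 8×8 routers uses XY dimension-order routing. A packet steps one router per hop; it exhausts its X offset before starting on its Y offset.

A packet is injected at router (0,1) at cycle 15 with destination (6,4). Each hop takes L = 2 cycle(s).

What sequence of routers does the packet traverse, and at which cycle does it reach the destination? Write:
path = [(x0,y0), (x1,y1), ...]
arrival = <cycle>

path = [(0,1), (1,1), (2,1), (3,1), (4,1), (5,1), (6,1), (6,2), (6,3), (6,4)]
arrival = 33

[0] x=0 y=1 t=15
[1] x=1 y=1 t=17 →E
[2] x=2 y=1 t=19 →E
[3] x=3 y=1 t=21 →E
[4] x=4 y=1 t=23 →E
[5] x=5 y=1 t=25 →E
[6] x=6 y=1 t=27 →E
[7] x=6 y=2 t=29 →N
[8] x=6 y=3 t=31 →N
[9] x=6 y=4 t=33 →N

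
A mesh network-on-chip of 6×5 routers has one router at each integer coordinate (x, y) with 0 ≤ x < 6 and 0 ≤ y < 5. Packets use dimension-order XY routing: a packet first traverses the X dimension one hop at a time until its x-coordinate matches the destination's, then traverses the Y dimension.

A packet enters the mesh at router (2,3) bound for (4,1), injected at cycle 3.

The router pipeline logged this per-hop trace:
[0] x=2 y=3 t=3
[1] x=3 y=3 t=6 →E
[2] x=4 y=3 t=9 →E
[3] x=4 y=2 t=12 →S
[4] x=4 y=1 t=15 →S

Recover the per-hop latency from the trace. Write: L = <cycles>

Between hops 0 and 1 the cycle counter advances 6 − 3 = 3.
One hop costs L cycles, so L = 3.

L = 3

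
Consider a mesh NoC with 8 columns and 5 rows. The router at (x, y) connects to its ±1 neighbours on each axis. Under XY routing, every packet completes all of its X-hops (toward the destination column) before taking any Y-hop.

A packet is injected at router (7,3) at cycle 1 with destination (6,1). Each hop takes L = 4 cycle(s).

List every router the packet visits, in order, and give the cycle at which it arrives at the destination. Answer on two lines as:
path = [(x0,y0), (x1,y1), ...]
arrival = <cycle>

  0. router=(7,3) cycle=1 (inject)
  1. router=(6,3) cycle=5 dir=W
  2. router=(6,2) cycle=9 dir=S
  3. router=(6,1) cycle=13 dir=S

path = [(7,3), (6,3), (6,2), (6,1)]
arrival = 13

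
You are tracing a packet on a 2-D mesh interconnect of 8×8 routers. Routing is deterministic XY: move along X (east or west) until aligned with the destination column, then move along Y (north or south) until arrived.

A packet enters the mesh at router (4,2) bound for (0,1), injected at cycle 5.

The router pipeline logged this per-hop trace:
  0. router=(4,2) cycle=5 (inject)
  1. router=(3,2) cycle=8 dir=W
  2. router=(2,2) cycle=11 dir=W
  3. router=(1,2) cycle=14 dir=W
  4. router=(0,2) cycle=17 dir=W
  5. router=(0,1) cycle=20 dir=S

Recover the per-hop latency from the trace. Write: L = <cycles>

L = 3

From hop 0 (5) to hop 1 (8): +3 cycles.
One hop costs L cycles, so L = 3.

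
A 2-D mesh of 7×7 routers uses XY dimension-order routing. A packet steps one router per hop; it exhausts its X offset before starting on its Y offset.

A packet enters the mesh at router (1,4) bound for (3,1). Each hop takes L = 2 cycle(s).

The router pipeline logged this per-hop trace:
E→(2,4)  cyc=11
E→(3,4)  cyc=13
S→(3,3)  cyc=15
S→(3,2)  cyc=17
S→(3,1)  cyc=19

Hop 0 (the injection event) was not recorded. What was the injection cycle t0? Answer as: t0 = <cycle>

t0 = 9

Hop 1 reached at cycle 11; hop k is at t0 + k·L.
t0 = cyc[1] − L = 11 − 2 = 9.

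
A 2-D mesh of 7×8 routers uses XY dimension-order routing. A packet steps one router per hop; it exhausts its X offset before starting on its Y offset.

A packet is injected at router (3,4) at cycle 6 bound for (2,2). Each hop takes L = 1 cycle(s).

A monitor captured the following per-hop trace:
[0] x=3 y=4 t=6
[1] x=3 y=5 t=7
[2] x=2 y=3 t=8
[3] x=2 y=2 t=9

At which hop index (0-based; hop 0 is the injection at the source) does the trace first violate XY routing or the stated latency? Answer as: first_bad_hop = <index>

first_bad_hop = 1

hop 1: step (+0,+1), +1 cyc — BAD: Y-move but x=3≠2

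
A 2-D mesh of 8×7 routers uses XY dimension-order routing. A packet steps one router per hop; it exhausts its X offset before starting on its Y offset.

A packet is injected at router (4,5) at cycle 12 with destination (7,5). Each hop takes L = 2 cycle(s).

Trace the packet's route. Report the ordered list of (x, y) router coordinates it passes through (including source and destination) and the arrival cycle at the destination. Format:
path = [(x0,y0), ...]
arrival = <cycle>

path = [(4,5), (5,5), (6,5), (7,5)]
arrival = 18

src (4,5)  cyc=12
E→(5,5)  cyc=14
E→(6,5)  cyc=16
E→(7,5)  cyc=18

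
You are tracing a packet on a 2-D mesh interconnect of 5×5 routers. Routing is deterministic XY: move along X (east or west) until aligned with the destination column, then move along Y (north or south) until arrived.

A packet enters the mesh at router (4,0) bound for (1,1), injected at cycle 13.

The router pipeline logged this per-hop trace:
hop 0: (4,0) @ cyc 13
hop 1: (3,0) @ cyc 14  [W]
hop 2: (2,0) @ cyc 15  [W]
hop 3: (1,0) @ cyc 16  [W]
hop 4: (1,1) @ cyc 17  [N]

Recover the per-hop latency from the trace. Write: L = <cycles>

cyc[1] − cyc[0] = 14 − 13 = 1.
Each hop adds L, hence L = 1.

L = 1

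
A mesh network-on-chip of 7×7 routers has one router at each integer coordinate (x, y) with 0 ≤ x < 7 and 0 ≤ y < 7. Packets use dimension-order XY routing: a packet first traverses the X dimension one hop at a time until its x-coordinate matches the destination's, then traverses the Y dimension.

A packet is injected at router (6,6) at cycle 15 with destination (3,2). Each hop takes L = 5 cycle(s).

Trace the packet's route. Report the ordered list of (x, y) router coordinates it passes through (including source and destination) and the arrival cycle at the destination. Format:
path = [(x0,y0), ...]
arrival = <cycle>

t=15: at (6,6)
t=20: at (5,6) after W
t=25: at (4,6) after W
t=30: at (3,6) after W
t=35: at (3,5) after S
t=40: at (3,4) after S
t=45: at (3,3) after S
t=50: at (3,2) after S

path = [(6,6), (5,6), (4,6), (3,6), (3,5), (3,4), (3,3), (3,2)]
arrival = 50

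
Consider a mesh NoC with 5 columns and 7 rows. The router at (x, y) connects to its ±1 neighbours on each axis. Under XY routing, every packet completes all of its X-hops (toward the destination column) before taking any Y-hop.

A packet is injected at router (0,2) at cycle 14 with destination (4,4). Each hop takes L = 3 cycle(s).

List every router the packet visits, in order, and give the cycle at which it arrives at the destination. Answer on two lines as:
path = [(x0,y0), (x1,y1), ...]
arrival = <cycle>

path = [(0,2), (1,2), (2,2), (3,2), (4,2), (4,3), (4,4)]
arrival = 32

src (0,2)  cyc=14
E→(1,2)  cyc=17
E→(2,2)  cyc=20
E→(3,2)  cyc=23
E→(4,2)  cyc=26
N→(4,3)  cyc=29
N→(4,4)  cyc=32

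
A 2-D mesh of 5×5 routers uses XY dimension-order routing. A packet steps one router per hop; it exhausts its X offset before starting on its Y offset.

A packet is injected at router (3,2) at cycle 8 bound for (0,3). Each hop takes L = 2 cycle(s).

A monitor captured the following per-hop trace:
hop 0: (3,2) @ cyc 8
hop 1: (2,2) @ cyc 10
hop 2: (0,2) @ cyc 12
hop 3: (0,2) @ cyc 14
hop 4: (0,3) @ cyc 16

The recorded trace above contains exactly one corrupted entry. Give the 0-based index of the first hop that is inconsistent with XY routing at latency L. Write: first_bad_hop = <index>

first_bad_hop = 2

  1: Δx=-1 Δy=+0 Δt=2 [ok]
  2: Δx=-2 Δy=+0 Δt=2 [BAD: non-unit step]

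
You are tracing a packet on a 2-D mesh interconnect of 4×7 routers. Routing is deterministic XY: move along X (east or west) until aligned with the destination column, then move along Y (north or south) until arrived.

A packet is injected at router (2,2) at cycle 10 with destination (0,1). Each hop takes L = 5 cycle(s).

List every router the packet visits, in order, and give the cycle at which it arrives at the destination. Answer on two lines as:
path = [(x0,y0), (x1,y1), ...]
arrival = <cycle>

hop 0: (2,2) @ cyc 10
hop 1: (1,2) @ cyc 15  [W]
hop 2: (0,2) @ cyc 20  [W]
hop 3: (0,1) @ cyc 25  [S]

path = [(2,2), (1,2), (0,2), (0,1)]
arrival = 25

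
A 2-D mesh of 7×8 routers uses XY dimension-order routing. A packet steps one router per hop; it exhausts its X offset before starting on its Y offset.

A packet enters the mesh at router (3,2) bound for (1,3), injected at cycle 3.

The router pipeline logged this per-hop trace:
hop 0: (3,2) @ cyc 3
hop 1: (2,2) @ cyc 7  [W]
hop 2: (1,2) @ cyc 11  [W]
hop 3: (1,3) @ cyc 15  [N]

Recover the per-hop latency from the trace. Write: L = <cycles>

L = 4

Between hops 0 and 1 the cycle counter advances 7 − 3 = 4.
That increment is L by definition: L = 4.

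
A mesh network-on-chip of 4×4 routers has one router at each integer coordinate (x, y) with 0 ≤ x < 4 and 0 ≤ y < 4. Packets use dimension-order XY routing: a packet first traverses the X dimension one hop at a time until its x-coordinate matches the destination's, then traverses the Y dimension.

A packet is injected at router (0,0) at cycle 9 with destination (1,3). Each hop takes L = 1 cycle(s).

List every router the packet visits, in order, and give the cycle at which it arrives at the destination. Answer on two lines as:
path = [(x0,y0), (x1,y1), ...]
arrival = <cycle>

[0] x=0 y=0 t=9
[1] x=1 y=0 t=10 →E
[2] x=1 y=1 t=11 →N
[3] x=1 y=2 t=12 →N
[4] x=1 y=3 t=13 →N

path = [(0,0), (1,0), (1,1), (1,2), (1,3)]
arrival = 13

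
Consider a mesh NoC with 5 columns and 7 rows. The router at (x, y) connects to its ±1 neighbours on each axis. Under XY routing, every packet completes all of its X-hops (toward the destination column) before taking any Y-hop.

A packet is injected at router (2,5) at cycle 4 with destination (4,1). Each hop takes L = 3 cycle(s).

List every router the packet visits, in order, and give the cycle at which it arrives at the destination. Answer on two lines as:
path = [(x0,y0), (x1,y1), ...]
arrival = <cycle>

path = [(2,5), (3,5), (4,5), (4,4), (4,3), (4,2), (4,1)]
arrival = 22

[0] x=2 y=5 t=4
[1] x=3 y=5 t=7 →E
[2] x=4 y=5 t=10 →E
[3] x=4 y=4 t=13 →S
[4] x=4 y=3 t=16 →S
[5] x=4 y=2 t=19 →S
[6] x=4 y=1 t=22 →S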